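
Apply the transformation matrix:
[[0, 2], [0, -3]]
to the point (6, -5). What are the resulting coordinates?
(-10, 15)

Matrix multiplication:
[[0, 2], [0, -3]] × [6, -5]ᵀ
= [0×6 + 2×-5, 0×6 + -3×-5]ᵀ
= [-10.0000, 15.0000]ᵀ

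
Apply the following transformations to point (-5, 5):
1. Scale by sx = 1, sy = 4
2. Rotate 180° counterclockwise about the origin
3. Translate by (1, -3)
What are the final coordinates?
(6, -23)

Step 1: Scale → (-5, 20)
Step 2: Rotate 180° → (5, -20)
Step 3: Translate → (6, -23)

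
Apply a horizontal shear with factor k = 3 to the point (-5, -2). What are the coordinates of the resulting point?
(-11, -2)

Shear matrix for horizontal shear with factor k = 3:
[[1, 3], [0, 1]]
Result: (-5, -2) → (-11, -2)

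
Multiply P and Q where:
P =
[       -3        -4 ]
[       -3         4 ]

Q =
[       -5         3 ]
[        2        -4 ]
PQ =
[        7         7 ]
[       23       -25 ]

Matrix multiplication: (PQ)[i][j] = sum over k of P[i][k] * Q[k][j].
  (PQ)[0][0] = (-3)*(-5) + (-4)*(2) = 7
  (PQ)[0][1] = (-3)*(3) + (-4)*(-4) = 7
  (PQ)[1][0] = (-3)*(-5) + (4)*(2) = 23
  (PQ)[1][1] = (-3)*(3) + (4)*(-4) = -25
PQ =
[        7         7 ]
[       23       -25 ]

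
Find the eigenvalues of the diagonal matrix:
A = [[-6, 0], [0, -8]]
λ₁ = -6, λ₂ = -8

The characteristic polynomial of A is det(A - λI) = (-6 - λ)(-8 - λ) = 0.
The roots are λ = -6 and λ = -8, so the eigenvalues are the diagonal entries.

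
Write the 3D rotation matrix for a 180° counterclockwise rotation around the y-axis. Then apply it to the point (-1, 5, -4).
R = [[-1, 0, 0], [0, 1, 0], [0, 0, -1]]; R·(-1, 5, -4) = (1, 5, 4)

Rotation matrix for 180° around y-axis:
cos(180°) = -1, sin(180°) = 0
R = [[-1, 0, 0], [0, 1, 0], [0, 0, -1]]
Apply to (-1, 5, -4): R·[-1, 5, -4]ᵀ = (1, 5, 4)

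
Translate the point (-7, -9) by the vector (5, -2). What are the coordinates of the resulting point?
(-2, -11)

Translation by (5, -2):
x' = -7 + 5 = -2
y' = -9 + -2 = -11
Homogeneous matrix: [[1, 0, 5], [0, 1, -2], [0, 0, 1]]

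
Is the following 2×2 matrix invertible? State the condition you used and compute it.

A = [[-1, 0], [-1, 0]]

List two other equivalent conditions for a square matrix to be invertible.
No, not invertible; det(A) = 0 (two rows are equal, so the rows are linearly dependent). Equivalent conditions (failing for this A): rank(A) < 2; Ax = 0 has non-trivial solutions; 0 is an eigenvalue; the columns are linearly dependent.

To check invertibility, compute det(A).
In this matrix, row 0 and the last row are identical, so one row is a scalar multiple of another and the rows are linearly dependent.
A matrix with linearly dependent rows has det = 0 and is not invertible.
Equivalent failed conditions:
- rank(A) < 2.
- Ax = 0 has non-trivial solutions.
- 0 is an eigenvalue.
- The columns are linearly dependent.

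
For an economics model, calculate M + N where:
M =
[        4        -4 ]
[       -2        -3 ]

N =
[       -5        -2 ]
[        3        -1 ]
M + N =
[       -1        -6 ]
[        1        -4 ]

Matrix addition is elementwise: (M+N)[i][j] = M[i][j] + N[i][j].
  (M+N)[0][0] = (4) + (-5) = -1
  (M+N)[0][1] = (-4) + (-2) = -6
  (M+N)[1][0] = (-2) + (3) = 1
  (M+N)[1][1] = (-3) + (-1) = -4
M + N =
[       -1        -6 ]
[        1        -4 ]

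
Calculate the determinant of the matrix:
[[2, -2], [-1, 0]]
-2

For a 2×2 matrix [[a, b], [c, d]], det = ad - bc
det = (2)(0) - (-2)(-1) = 0 - 2 = -2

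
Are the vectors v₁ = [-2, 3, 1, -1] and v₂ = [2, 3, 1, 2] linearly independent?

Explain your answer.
Yes, linearly independent

Two vectors are linearly dependent iff one is a scalar multiple of the other.
No single scalar k satisfies v₂ = k·v₁ (the ratios of corresponding entries disagree), so v₁ and v₂ are linearly independent.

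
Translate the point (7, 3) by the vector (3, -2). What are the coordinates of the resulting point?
(10, 1)

Translation by (3, -2):
x' = 7 + 3 = 10
y' = 3 + -2 = 1
Homogeneous matrix: [[1, 0, 3], [0, 1, -2], [0, 0, 1]]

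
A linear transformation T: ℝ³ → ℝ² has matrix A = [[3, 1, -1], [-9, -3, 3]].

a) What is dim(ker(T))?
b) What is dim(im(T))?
dim(ker) = 2, dim(im) = 1

Observe that row 2 = -3 × row 1 (so the rows are linearly dependent).
Thus rank(A) = 1 (only one linearly independent row).
dim(im(T)) = rank(A) = 1.
By the rank-nullity theorem applied to T: ℝ³ → ℝ², rank(A) + nullity(A) = 3 (the domain dimension), so dim(ker(T)) = 3 - 1 = 2.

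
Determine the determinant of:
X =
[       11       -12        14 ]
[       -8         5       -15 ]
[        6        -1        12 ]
det(X) = 115

Expand along row 0 (cofactor expansion): det(X) = a*(e*i - f*h) - b*(d*i - f*g) + c*(d*h - e*g), where the 3×3 is [[a, b, c], [d, e, f], [g, h, i]].
Minor M_00 = (5)*(12) - (-15)*(-1) = 60 - 15 = 45.
Minor M_01 = (-8)*(12) - (-15)*(6) = -96 + 90 = -6.
Minor M_02 = (-8)*(-1) - (5)*(6) = 8 - 30 = -22.
det(X) = (11)*(45) - (-12)*(-6) + (14)*(-22) = 495 - 72 - 308 = 115.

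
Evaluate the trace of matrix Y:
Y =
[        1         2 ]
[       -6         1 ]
tr(Y) = 1 + 1 = 2

The trace of a square matrix is the sum of its diagonal entries.
Diagonal entries of Y: Y[0][0] = 1, Y[1][1] = 1.
tr(Y) = 1 + 1 = 2.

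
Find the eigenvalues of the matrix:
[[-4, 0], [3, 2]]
λ = -4 and λ = 2

Characteristic equation: det(A - λI) = 0
λ² - (trace)λ + (det) = 0
λ² - (-2)λ + (-8) = 0
λ² + 2λ - 8 = 0
Solving: λ = -4, 2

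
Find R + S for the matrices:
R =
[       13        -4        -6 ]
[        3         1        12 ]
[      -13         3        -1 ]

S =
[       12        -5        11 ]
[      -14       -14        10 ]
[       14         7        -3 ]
R + S =
[       25        -9         5 ]
[      -11       -13        22 ]
[        1        10        -4 ]

Matrix addition is elementwise: (R+S)[i][j] = R[i][j] + S[i][j].
  (R+S)[0][0] = (13) + (12) = 25
  (R+S)[0][1] = (-4) + (-5) = -9
  (R+S)[0][2] = (-6) + (11) = 5
  (R+S)[1][0] = (3) + (-14) = -11
  (R+S)[1][1] = (1) + (-14) = -13
  (R+S)[1][2] = (12) + (10) = 22
  (R+S)[2][0] = (-13) + (14) = 1
  (R+S)[2][1] = (3) + (7) = 10
  (R+S)[2][2] = (-1) + (-3) = -4
R + S =
[       25        -9         5 ]
[      -11       -13        22 ]
[        1        10        -4 ]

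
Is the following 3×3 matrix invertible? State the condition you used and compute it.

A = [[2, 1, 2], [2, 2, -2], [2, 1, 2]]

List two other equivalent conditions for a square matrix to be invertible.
No, not invertible; det(A) = 0 (two rows are equal, so the rows are linearly dependent). Equivalent conditions (failing for this A): rank(A) < 3; Ax = 0 has non-trivial solutions; 0 is an eigenvalue; the columns are linearly dependent.

To check invertibility, compute det(A).
In this matrix, row 0 and the last row are identical, so one row is a scalar multiple of another and the rows are linearly dependent.
A matrix with linearly dependent rows has det = 0 and is not invertible.
Equivalent failed conditions:
- rank(A) < 3.
- Ax = 0 has non-trivial solutions.
- 0 is an eigenvalue.
- The columns are linearly dependent.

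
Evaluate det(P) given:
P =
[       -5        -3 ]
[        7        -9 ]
det(P) = 66

For a 2×2 matrix [[a, b], [c, d]], det = a*d - b*c.
det(P) = (-5)*(-9) - (-3)*(7) = 45 + 21 = 66.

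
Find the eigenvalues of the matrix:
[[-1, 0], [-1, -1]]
λ = -1 and λ = -1

Characteristic equation: det(A - λI) = 0
λ² - (trace)λ + (det) = 0
λ² - (-2)λ + (1) = 0
λ² + 2λ + 1 = 0
Solving: λ = -1, -1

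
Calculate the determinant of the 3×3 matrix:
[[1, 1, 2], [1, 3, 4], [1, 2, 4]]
2

Expansion along first row:
det = 1·det([[3,4],[2,4]]) - 1·det([[1,4],[1,4]]) + 2·det([[1,3],[1,2]])
    = 1·(3·4 - 4·2) - 1·(1·4 - 4·1) + 2·(1·2 - 3·1)
    = 1·4 - 1·0 + 2·-1
    = 4 + 0 + -2 = 2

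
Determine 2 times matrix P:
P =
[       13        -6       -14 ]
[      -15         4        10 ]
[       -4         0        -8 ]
2P =
[       26       -12       -28 ]
[      -30         8        20 ]
[       -8         0       -16 ]

Scalar multiplication is elementwise: (2P)[i][j] = 2 * P[i][j].
  (2P)[0][0] = 2 * (13) = 26
  (2P)[0][1] = 2 * (-6) = -12
  (2P)[0][2] = 2 * (-14) = -28
  (2P)[1][0] = 2 * (-15) = -30
  (2P)[1][1] = 2 * (4) = 8
  (2P)[1][2] = 2 * (10) = 20
  (2P)[2][0] = 2 * (-4) = -8
  (2P)[2][1] = 2 * (0) = 0
  (2P)[2][2] = 2 * (-8) = -16
2P =
[       26       -12       -28 ]
[      -30         8        20 ]
[       -8         0       -16 ]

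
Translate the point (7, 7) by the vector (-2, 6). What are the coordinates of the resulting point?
(5, 13)

Translation by (-2, 6):
x' = 7 + -2 = 5
y' = 7 + 6 = 13
Homogeneous matrix: [[1, 0, -2], [0, 1, 6], [0, 0, 1]]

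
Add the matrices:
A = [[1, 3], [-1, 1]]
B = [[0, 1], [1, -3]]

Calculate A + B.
[[1, 4], [0, -2]]

Add corresponding elements:
(1)+(0)=1
(3)+(1)=4
(-1)+(1)=0
(1)+(-3)=-2
A + B = [[1, 4], [0, -2]]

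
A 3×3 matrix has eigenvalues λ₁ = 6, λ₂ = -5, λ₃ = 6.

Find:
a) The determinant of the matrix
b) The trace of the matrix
det = -180, trace = 7

Two standard eigenvalue identities:
- det(A) equals the product of the eigenvalues (counted with multiplicity).
- trace(A) equals the sum of the eigenvalues.
det(A) = (6)*(-5)*(6) = -180.
trace(A) = 6 - 5 + 6 = 7.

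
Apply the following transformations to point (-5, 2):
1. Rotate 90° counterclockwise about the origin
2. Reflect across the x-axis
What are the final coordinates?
(-2, 5)

Step 1: Rotate 90° → (-2, -5)
Step 2: Reflect across the x-axis → (-2, 5)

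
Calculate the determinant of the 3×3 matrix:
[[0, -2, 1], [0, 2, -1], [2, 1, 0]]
0

Expansion along first row:
det = 0·det([[2,-1],[1,0]]) - -2·det([[0,-1],[2,0]]) + 1·det([[0,2],[2,1]])
    = 0·(2·0 - -1·1) - -2·(0·0 - -1·2) + 1·(0·1 - 2·2)
    = 0·1 - -2·2 + 1·-4
    = 0 + 4 + -4 = 0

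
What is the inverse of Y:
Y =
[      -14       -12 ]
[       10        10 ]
det(Y) = -20
Y⁻¹ =
[     -1/2      -3/5 ]
[      1/2      7/10 ]

For a 2×2 matrix Y = [[a, b], [c, d]] with det(Y) ≠ 0, Y⁻¹ = (1/det(Y)) * [[d, -b], [-c, a]].
det(Y) = (-14)*(10) - (-12)*(10) = -140 + 120 = -20.
Y⁻¹ = (1/-20) * [[10, 12], [-10, -14]].
Dividing each entry by -20 and reducing:
Y⁻¹ =
[     -1/2      -3/5 ]
[      1/2      7/10 ]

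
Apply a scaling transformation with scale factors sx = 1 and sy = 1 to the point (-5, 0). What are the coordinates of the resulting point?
(-5, 0)

Scaling matrix:
[[1, 0], [0, 1]]
Result: (-5 × 1, 0 × 1) = (-5, 0)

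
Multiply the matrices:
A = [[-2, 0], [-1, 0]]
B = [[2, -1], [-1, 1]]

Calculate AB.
[[-4, 2], [-2, 1]]

Each entry (i,j) of AB = sum over k of A[i][k]*B[k][j].
(AB)[0][0] = (-2)*(2) + (0)*(-1) = -4
(AB)[0][1] = (-2)*(-1) + (0)*(1) = 2
(AB)[1][0] = (-1)*(2) + (0)*(-1) = -2
(AB)[1][1] = (-1)*(-1) + (0)*(1) = 1
AB = [[-4, 2], [-2, 1]]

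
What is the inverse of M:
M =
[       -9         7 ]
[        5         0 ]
det(M) = -35
M⁻¹ =
[        0       1/5 ]
[      1/7      9/35 ]

For a 2×2 matrix M = [[a, b], [c, d]] with det(M) ≠ 0, M⁻¹ = (1/det(M)) * [[d, -b], [-c, a]].
det(M) = (-9)*(0) - (7)*(5) = 0 - 35 = -35.
M⁻¹ = (1/-35) * [[0, -7], [-5, -9]].
Dividing each entry by -35 and reducing:
M⁻¹ =
[        0       1/5 ]
[      1/7      9/35 ]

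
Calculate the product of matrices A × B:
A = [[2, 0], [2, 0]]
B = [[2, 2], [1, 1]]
[[4, 4], [4, 4]]

Matrix multiplication:
C[0][0] = 2×2 + 0×1 = 4
C[0][1] = 2×2 + 0×1 = 4
C[1][0] = 2×2 + 0×1 = 4
C[1][1] = 2×2 + 0×1 = 4
Result: [[4, 4], [4, 4]]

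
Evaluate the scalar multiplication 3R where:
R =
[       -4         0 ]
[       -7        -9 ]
3R =
[      -12         0 ]
[      -21       -27 ]

Scalar multiplication is elementwise: (3R)[i][j] = 3 * R[i][j].
  (3R)[0][0] = 3 * (-4) = -12
  (3R)[0][1] = 3 * (0) = 0
  (3R)[1][0] = 3 * (-7) = -21
  (3R)[1][1] = 3 * (-9) = -27
3R =
[      -12         0 ]
[      -21       -27 ]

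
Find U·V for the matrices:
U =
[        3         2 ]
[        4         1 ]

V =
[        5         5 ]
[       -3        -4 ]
UV =
[        9         7 ]
[       17        16 ]

Matrix multiplication: (UV)[i][j] = sum over k of U[i][k] * V[k][j].
  (UV)[0][0] = (3)*(5) + (2)*(-3) = 9
  (UV)[0][1] = (3)*(5) + (2)*(-4) = 7
  (UV)[1][0] = (4)*(5) + (1)*(-3) = 17
  (UV)[1][1] = (4)*(5) + (1)*(-4) = 16
UV =
[        9         7 ]
[       17        16 ]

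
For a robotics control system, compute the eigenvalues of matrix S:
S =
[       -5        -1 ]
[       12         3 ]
λ = -3, 1

Solve det(S - λI) = 0. For a 2×2 matrix the characteristic equation is λ² - (trace)λ + det = 0.
trace(S) = a + d = -5 + 3 = -2.
det(S) = a*d - b*c = (-5)*(3) - (-1)*(12) = -15 + 12 = -3.
Characteristic equation: λ² - (-2)λ + (-3) = 0.
Discriminant = (-2)² - 4*(-3) = 4 + 12 = 16.
λ = (-2 ± √16) / 2 = (-2 ± 4) / 2 = -3, 1.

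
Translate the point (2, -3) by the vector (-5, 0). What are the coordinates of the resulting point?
(-3, -3)

Translation by (-5, 0):
x' = 2 + -5 = -3
y' = -3 + 0 = -3
Homogeneous matrix: [[1, 0, -5], [0, 1, 0], [0, 0, 1]]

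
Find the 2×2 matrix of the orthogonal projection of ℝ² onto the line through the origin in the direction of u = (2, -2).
[[1/2, -1/2], [-1/2, 1/2]]

The orthogonal projection onto the line spanned by a nonzero vector u = (a, b) has matrix P = (u uᵀ) / (uᵀ u) = (1/(a² + b²)) · [[a², ab], [ab, b²]].
Here u = (2, -2), so a² + b² = 4 + 4 = 8.
P = (1/8) · [[4, -4], [-4, 4]] = [[1/2, -1/2], [-1/2, 1/2]].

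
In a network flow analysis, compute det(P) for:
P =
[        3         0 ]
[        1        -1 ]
det(P) = -3

For a 2×2 matrix [[a, b], [c, d]], det = a*d - b*c.
det(P) = (3)*(-1) - (0)*(1) = -3 - 0 = -3.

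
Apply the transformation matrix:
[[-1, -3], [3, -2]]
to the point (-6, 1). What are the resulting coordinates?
(3, -20)

Matrix multiplication:
[[-1, -3], [3, -2]] × [-6, 1]ᵀ
= [-1×-6 + -3×1, 3×-6 + -2×1]ᵀ
= [3.0000, -20.0000]ᵀ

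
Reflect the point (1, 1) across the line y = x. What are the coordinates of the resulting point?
(1, 1)

Reflection across line y = x: (1, 1) → (1, 1)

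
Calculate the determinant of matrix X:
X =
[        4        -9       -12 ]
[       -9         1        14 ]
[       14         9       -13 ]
det(X) = -127

Expand along row 0 (cofactor expansion): det(X) = a*(e*i - f*h) - b*(d*i - f*g) + c*(d*h - e*g), where the 3×3 is [[a, b, c], [d, e, f], [g, h, i]].
Minor M_00 = (1)*(-13) - (14)*(9) = -13 - 126 = -139.
Minor M_01 = (-9)*(-13) - (14)*(14) = 117 - 196 = -79.
Minor M_02 = (-9)*(9) - (1)*(14) = -81 - 14 = -95.
det(X) = (4)*(-139) - (-9)*(-79) + (-12)*(-95) = -556 - 711 + 1140 = -127.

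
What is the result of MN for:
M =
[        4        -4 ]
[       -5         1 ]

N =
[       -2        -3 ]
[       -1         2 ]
MN =
[       -4       -20 ]
[        9        17 ]

Matrix multiplication: (MN)[i][j] = sum over k of M[i][k] * N[k][j].
  (MN)[0][0] = (4)*(-2) + (-4)*(-1) = -4
  (MN)[0][1] = (4)*(-3) + (-4)*(2) = -20
  (MN)[1][0] = (-5)*(-2) + (1)*(-1) = 9
  (MN)[1][1] = (-5)*(-3) + (1)*(2) = 17
MN =
[       -4       -20 ]
[        9        17 ]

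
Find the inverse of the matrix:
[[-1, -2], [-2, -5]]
[[-5, 2], [2, -1]]

For [[a,b],[c,d]], inverse = (1/det)·[[d,-b],[-c,a]]
det = -1·-5 - -2·-2 = 1
Inverse = (1/1)·[[-5, 2], [2, -1]]
        = [[-5, 2], [2, -1]]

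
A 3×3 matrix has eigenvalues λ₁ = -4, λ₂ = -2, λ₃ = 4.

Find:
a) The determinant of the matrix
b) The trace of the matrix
det = 32, trace = -2

Two standard eigenvalue identities:
- det(A) equals the product of the eigenvalues (counted with multiplicity).
- trace(A) equals the sum of the eigenvalues.
det(A) = (-4)*(-2)*(4) = 32.
trace(A) = -4 - 2 + 4 = -2.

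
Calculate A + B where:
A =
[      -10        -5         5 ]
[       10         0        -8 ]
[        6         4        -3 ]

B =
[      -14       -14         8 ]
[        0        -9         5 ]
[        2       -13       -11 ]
A + B =
[      -24       -19        13 ]
[       10        -9        -3 ]
[        8        -9       -14 ]

Matrix addition is elementwise: (A+B)[i][j] = A[i][j] + B[i][j].
  (A+B)[0][0] = (-10) + (-14) = -24
  (A+B)[0][1] = (-5) + (-14) = -19
  (A+B)[0][2] = (5) + (8) = 13
  (A+B)[1][0] = (10) + (0) = 10
  (A+B)[1][1] = (0) + (-9) = -9
  (A+B)[1][2] = (-8) + (5) = -3
  (A+B)[2][0] = (6) + (2) = 8
  (A+B)[2][1] = (4) + (-13) = -9
  (A+B)[2][2] = (-3) + (-11) = -14
A + B =
[      -24       -19        13 ]
[       10        -9        -3 ]
[        8        -9       -14 ]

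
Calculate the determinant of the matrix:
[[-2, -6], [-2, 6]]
-24

For a 2×2 matrix [[a, b], [c, d]], det = ad - bc
det = (-2)(6) - (-6)(-2) = -12 - 12 = -24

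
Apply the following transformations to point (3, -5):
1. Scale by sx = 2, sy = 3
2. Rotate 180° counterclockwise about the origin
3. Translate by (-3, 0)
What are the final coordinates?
(-9, 15)

Step 1: Scale → (6, -15)
Step 2: Rotate 180° → (-6, 15)
Step 3: Translate → (-9, 15)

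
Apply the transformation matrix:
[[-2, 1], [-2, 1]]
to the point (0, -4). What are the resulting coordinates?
(-4, -4)

Matrix multiplication:
[[-2, 1], [-2, 1]] × [0, -4]ᵀ
= [-2×0 + 1×-4, -2×0 + 1×-4]ᵀ
= [-4.0000, -4.0000]ᵀ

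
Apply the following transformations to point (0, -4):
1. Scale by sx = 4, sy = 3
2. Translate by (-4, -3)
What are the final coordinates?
(-4, -15)

Step 1: Scale (0, -4) by (sx, sy) = (4, 3) → (0, -12)
Step 2: Translate by (-4, -3) → (-4, -15)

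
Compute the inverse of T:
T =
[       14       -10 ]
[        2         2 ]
det(T) = 48
T⁻¹ =
[     1/24      5/24 ]
[    -1/24      7/24 ]

For a 2×2 matrix T = [[a, b], [c, d]] with det(T) ≠ 0, T⁻¹ = (1/det(T)) * [[d, -b], [-c, a]].
det(T) = (14)*(2) - (-10)*(2) = 28 + 20 = 48.
T⁻¹ = (1/48) * [[2, 10], [-2, 14]].
Dividing each entry by 48 and reducing:
T⁻¹ =
[     1/24      5/24 ]
[    -1/24      7/24 ]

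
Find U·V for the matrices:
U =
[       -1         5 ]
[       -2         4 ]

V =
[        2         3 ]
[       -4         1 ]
UV =
[      -22         2 ]
[      -20        -2 ]

Matrix multiplication: (UV)[i][j] = sum over k of U[i][k] * V[k][j].
  (UV)[0][0] = (-1)*(2) + (5)*(-4) = -22
  (UV)[0][1] = (-1)*(3) + (5)*(1) = 2
  (UV)[1][0] = (-2)*(2) + (4)*(-4) = -20
  (UV)[1][1] = (-2)*(3) + (4)*(1) = -2
UV =
[      -22         2 ]
[      -20        -2 ]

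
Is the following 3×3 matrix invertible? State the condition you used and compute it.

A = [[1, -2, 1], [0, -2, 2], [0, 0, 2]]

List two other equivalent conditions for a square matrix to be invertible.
Yes, invertible; det(A) = -4 ≠ 0. Equivalent conditions: rank(A) = 3; Ax = 0 has only the trivial solution; 0 is not an eigenvalue; the columns of A are linearly independent.

To check invertibility, compute det(A).
The given matrix is triangular, so det(A) equals the product of its diagonal entries = -4 ≠ 0.
Since det(A) ≠ 0, A is invertible.
Equivalent conditions for a square matrix A to be invertible:
- rank(A) = 3 (full rank).
- The homogeneous system Ax = 0 has only the trivial solution x = 0.
- 0 is not an eigenvalue of A.
- The columns (equivalently rows) of A are linearly independent.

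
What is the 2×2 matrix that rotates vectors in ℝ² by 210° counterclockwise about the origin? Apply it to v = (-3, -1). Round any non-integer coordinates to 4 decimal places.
R = [[-√3/2, 1/2], [-1/2, -√3/2]]; R·v = (2.0981, 2.3660)

A counterclockwise rotation by angle θ in ℝ² has matrix R(θ) = [[cos θ, -sin θ], [sin θ, cos θ]].
For θ = 210°: cos θ = -√3/2, sin θ = -1/2.
R(210°) = [[-√3/2, 1/2], [-1/2, -√3/2]].
R·v = [-√3/2·-3 + (1/2)·-1, -1/2·-3 + -√3/2·-1] = (2.0981, 2.3660).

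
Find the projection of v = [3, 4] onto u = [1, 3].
[3/2, 9/2]

The projection of v onto u is proj_u(v) = ((v·u) / (u·u)) · u.
v·u = (3)*(1) + (4)*(3) = 15.
u·u = (1)*(1) + (3)*(3) = 10.
coefficient = 15 / 10 = 3/2.
proj_u(v) = 3/2 · [1, 3] = [3/2, 9/2].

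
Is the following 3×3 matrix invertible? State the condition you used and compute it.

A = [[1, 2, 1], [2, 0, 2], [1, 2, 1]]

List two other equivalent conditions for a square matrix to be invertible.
No, not invertible; det(A) = 0 (two rows are equal, so the rows are linearly dependent). Equivalent conditions (failing for this A): rank(A) < 3; Ax = 0 has non-trivial solutions; 0 is an eigenvalue; the columns are linearly dependent.

To check invertibility, compute det(A).
In this matrix, row 0 and the last row are identical, so one row is a scalar multiple of another and the rows are linearly dependent.
A matrix with linearly dependent rows has det = 0 and is not invertible.
Equivalent failed conditions:
- rank(A) < 3.
- Ax = 0 has non-trivial solutions.
- 0 is an eigenvalue.
- The columns are linearly dependent.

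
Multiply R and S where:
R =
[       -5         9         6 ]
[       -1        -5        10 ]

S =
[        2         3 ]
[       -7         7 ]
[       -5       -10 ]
RS =
[     -103       -12 ]
[      -17      -138 ]

Matrix multiplication: (RS)[i][j] = sum over k of R[i][k] * S[k][j].
  (RS)[0][0] = (-5)*(2) + (9)*(-7) + (6)*(-5) = -103
  (RS)[0][1] = (-5)*(3) + (9)*(7) + (6)*(-10) = -12
  (RS)[1][0] = (-1)*(2) + (-5)*(-7) + (10)*(-5) = -17
  (RS)[1][1] = (-1)*(3) + (-5)*(7) + (10)*(-10) = -138
RS =
[     -103       -12 ]
[      -17      -138 ]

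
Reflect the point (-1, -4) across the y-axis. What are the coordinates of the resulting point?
(1, -4)

Reflection across y-axis: (-1, -4) → (1, -4)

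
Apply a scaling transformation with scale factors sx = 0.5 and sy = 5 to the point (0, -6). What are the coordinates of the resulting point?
(0.0, -30)

Scaling matrix:
[[0.50, 0], [0, 5]]
Result: (0 × 0.5, -6 × 5) = (0.0, -30)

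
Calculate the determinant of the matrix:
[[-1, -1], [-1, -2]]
1

For a 2×2 matrix [[a, b], [c, d]], det = ad - bc
det = (-1)(-2) - (-1)(-1) = 2 - 1 = 1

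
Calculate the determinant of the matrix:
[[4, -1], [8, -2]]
0

For a 2×2 matrix [[a, b], [c, d]], det = ad - bc
det = (4)(-2) - (-1)(8) = -8 - -8 = 0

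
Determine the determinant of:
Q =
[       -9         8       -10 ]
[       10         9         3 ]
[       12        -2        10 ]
det(Q) = -96

Expand along row 0 (cofactor expansion): det(Q) = a*(e*i - f*h) - b*(d*i - f*g) + c*(d*h - e*g), where the 3×3 is [[a, b, c], [d, e, f], [g, h, i]].
Minor M_00 = (9)*(10) - (3)*(-2) = 90 + 6 = 96.
Minor M_01 = (10)*(10) - (3)*(12) = 100 - 36 = 64.
Minor M_02 = (10)*(-2) - (9)*(12) = -20 - 108 = -128.
det(Q) = (-9)*(96) - (8)*(64) + (-10)*(-128) = -864 - 512 + 1280 = -96.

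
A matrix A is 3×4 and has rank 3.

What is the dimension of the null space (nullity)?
1

The rank-nullity theorem for an m×n matrix states:
rank(A) + nullity(A) = n (the number of columns).
Here n = 4 and rank(A) = 3, so nullity(A) = 4 - 3 = 1.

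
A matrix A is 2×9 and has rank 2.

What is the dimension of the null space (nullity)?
7

The rank-nullity theorem for an m×n matrix states:
rank(A) + nullity(A) = n (the number of columns).
Here n = 9 and rank(A) = 2, so nullity(A) = 9 - 2 = 7.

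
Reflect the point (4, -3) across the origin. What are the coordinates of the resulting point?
(-4, 3)

Reflection across origin: (4, -3) → (-4, 3)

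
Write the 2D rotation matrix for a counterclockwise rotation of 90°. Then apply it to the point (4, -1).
R = [[0, -1], [1, 0]]; R·(4, -1) = (1, 4)

Rotation matrix formula: R(θ) = [[cos θ, -sin θ], [sin θ, cos θ]]
For θ = 90°:
cos(90°) = 0
sin(90°) = 1
R = [[0, -1], [1, 0]]
Apply to (4, -1): [0·4 + (-1)·-1, 1·4 + 0·-1] = (1, 4)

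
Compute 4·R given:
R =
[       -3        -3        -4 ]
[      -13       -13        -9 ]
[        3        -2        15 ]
4R =
[      -12       -12       -16 ]
[      -52       -52       -36 ]
[       12        -8        60 ]

Scalar multiplication is elementwise: (4R)[i][j] = 4 * R[i][j].
  (4R)[0][0] = 4 * (-3) = -12
  (4R)[0][1] = 4 * (-3) = -12
  (4R)[0][2] = 4 * (-4) = -16
  (4R)[1][0] = 4 * (-13) = -52
  (4R)[1][1] = 4 * (-13) = -52
  (4R)[1][2] = 4 * (-9) = -36
  (4R)[2][0] = 4 * (3) = 12
  (4R)[2][1] = 4 * (-2) = -8
  (4R)[2][2] = 4 * (15) = 60
4R =
[      -12       -12       -16 ]
[      -52       -52       -36 ]
[       12        -8        60 ]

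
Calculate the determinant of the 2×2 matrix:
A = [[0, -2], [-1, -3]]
-2

For A = [[a, b], [c, d]], det(A) = a*d - b*c.
det(A) = (0)*(-3) - (-2)*(-1) = 0 - 2 = -2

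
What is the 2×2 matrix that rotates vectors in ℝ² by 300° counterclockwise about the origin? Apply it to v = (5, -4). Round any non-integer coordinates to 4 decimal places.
R = [[1/2, √3/2], [-√3/2, 1/2]]; R·v = (-0.9641, -6.3301)

A counterclockwise rotation by angle θ in ℝ² has matrix R(θ) = [[cos θ, -sin θ], [sin θ, cos θ]].
For θ = 300°: cos θ = 1/2, sin θ = -√3/2.
R(300°) = [[1/2, √3/2], [-√3/2, 1/2]].
R·v = [1/2·5 + (√3/2)·-4, -√3/2·5 + 1/2·-4] = (-0.9641, -6.3301).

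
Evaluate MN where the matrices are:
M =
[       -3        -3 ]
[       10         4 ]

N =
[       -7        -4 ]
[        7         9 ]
MN =
[        0       -15 ]
[      -42        -4 ]

Matrix multiplication: (MN)[i][j] = sum over k of M[i][k] * N[k][j].
  (MN)[0][0] = (-3)*(-7) + (-3)*(7) = 0
  (MN)[0][1] = (-3)*(-4) + (-3)*(9) = -15
  (MN)[1][0] = (10)*(-7) + (4)*(7) = -42
  (MN)[1][1] = (10)*(-4) + (4)*(9) = -4
MN =
[        0       -15 ]
[      -42        -4 ]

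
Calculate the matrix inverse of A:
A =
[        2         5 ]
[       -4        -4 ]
det(A) = 12
A⁻¹ =
[     -1/3     -5/12 ]
[      1/3       1/6 ]

For a 2×2 matrix A = [[a, b], [c, d]] with det(A) ≠ 0, A⁻¹ = (1/det(A)) * [[d, -b], [-c, a]].
det(A) = (2)*(-4) - (5)*(-4) = -8 + 20 = 12.
A⁻¹ = (1/12) * [[-4, -5], [4, 2]].
Dividing each entry by 12 and reducing:
A⁻¹ =
[     -1/3     -5/12 ]
[      1/3       1/6 ]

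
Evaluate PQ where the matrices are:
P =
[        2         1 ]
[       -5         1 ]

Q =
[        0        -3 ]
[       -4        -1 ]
PQ =
[       -4        -7 ]
[       -4        14 ]

Matrix multiplication: (PQ)[i][j] = sum over k of P[i][k] * Q[k][j].
  (PQ)[0][0] = (2)*(0) + (1)*(-4) = -4
  (PQ)[0][1] = (2)*(-3) + (1)*(-1) = -7
  (PQ)[1][0] = (-5)*(0) + (1)*(-4) = -4
  (PQ)[1][1] = (-5)*(-3) + (1)*(-1) = 14
PQ =
[       -4        -7 ]
[       -4        14 ]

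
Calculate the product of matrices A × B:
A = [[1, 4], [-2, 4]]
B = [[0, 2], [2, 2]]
[[8, 10], [8, 4]]

Matrix multiplication:
C[0][0] = 1×0 + 4×2 = 8
C[0][1] = 1×2 + 4×2 = 10
C[1][0] = -2×0 + 4×2 = 8
C[1][1] = -2×2 + 4×2 = 4
Result: [[8, 10], [8, 4]]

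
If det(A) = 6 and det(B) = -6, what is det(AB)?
-36

Use the multiplicative property of determinants: det(AB) = det(A)*det(B).
det(AB) = (6)*(-6) = -36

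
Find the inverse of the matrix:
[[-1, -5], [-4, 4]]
[[-1/6, -5/24], [-1/6, 1/24]]

For [[a,b],[c,d]], inverse = (1/det)·[[d,-b],[-c,a]]
det = -1·4 - -5·-4 = -24
Inverse = (1/-24)·[[4, 5], [4, -1]]
        = [[-1/6, -5/24], [-1/6, 1/24]]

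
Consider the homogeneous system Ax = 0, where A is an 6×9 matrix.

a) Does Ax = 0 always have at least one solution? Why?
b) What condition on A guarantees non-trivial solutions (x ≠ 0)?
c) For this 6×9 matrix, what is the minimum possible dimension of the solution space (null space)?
a) Yes, x = 0 is always a solution. b) When A has linearly dependent columns (rank < n). c) Minimum nullity = 3.

a) x = 0 satisfies A·0 = 0, so the zero vector is always a solution.
b) Non-trivial solutions exist iff the columns of A are linearly dependent, equivalently rank(A) < n (the number of columns).
c) By rank-nullity, rank(A) + nullity(A) = n = 9. Since A has only 6 rows, rank(A) ≤ 6, so nullity(A) ≥ 9 - 6 = 3.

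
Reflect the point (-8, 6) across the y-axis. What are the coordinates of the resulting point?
(8, 6)

Reflection across y-axis: (-8, 6) → (8, 6)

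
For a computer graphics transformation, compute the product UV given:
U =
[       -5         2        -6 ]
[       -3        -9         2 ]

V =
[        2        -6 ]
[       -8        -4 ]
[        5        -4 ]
UV =
[      -56        46 ]
[       76        46 ]

Matrix multiplication: (UV)[i][j] = sum over k of U[i][k] * V[k][j].
  (UV)[0][0] = (-5)*(2) + (2)*(-8) + (-6)*(5) = -56
  (UV)[0][1] = (-5)*(-6) + (2)*(-4) + (-6)*(-4) = 46
  (UV)[1][0] = (-3)*(2) + (-9)*(-8) + (2)*(5) = 76
  (UV)[1][1] = (-3)*(-6) + (-9)*(-4) + (2)*(-4) = 46
UV =
[      -56        46 ]
[       76        46 ]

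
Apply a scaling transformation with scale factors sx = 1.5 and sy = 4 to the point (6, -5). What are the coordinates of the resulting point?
(9.0, -20)

Scaling matrix:
[[1.50, 0], [0, 4]]
Result: (6 × 1.5, -5 × 4) = (9.0, -20)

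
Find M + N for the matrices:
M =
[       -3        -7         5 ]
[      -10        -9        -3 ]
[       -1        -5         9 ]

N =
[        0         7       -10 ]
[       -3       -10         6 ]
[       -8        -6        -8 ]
M + N =
[       -3         0        -5 ]
[      -13       -19         3 ]
[       -9       -11         1 ]

Matrix addition is elementwise: (M+N)[i][j] = M[i][j] + N[i][j].
  (M+N)[0][0] = (-3) + (0) = -3
  (M+N)[0][1] = (-7) + (7) = 0
  (M+N)[0][2] = (5) + (-10) = -5
  (M+N)[1][0] = (-10) + (-3) = -13
  (M+N)[1][1] = (-9) + (-10) = -19
  (M+N)[1][2] = (-3) + (6) = 3
  (M+N)[2][0] = (-1) + (-8) = -9
  (M+N)[2][1] = (-5) + (-6) = -11
  (M+N)[2][2] = (9) + (-8) = 1
M + N =
[       -3         0        -5 ]
[      -13       -19         3 ]
[       -9       -11         1 ]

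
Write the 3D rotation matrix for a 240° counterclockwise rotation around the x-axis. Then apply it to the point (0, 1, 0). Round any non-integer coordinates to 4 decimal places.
R = [[1, 0, 0], [0, -1/2, √3/2], [0, -√3/2, -1/2]]; R·(0, 1, 0) = (0.0000, -0.5000, -0.8660)

Rotation matrix for 240° around x-axis:
cos(240°) = -1/2, sin(240°) = -√3/2
R = [[1, 0, 0], [0, -1/2, √3/2], [0, -√3/2, -1/2]]
Apply to (0, 1, 0): R·[0, 1, 0]ᵀ = (0.0000, -0.5000, -0.8660)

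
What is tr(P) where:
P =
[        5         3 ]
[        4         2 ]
tr(P) = 5 + 2 = 7

The trace of a square matrix is the sum of its diagonal entries.
Diagonal entries of P: P[0][0] = 5, P[1][1] = 2.
tr(P) = 5 + 2 = 7.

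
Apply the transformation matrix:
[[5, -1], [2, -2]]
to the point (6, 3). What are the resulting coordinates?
(27, 6)

Matrix multiplication:
[[5, -1], [2, -2]] × [6, 3]ᵀ
= [5×6 + -1×3, 2×6 + -2×3]ᵀ
= [27.0000, 6.0000]ᵀ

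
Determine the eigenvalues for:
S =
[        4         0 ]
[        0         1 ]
λ = 1, 4

Solve det(S - λI) = 0. For a 2×2 matrix the characteristic equation is λ² - (trace)λ + det = 0.
trace(S) = a + d = 4 + 1 = 5.
det(S) = a*d - b*c = (4)*(1) - (0)*(0) = 4 - 0 = 4.
Characteristic equation: λ² - (5)λ + (4) = 0.
Discriminant = (5)² - 4*(4) = 25 - 16 = 9.
λ = (5 ± √9) / 2 = (5 ± 3) / 2 = 1, 4.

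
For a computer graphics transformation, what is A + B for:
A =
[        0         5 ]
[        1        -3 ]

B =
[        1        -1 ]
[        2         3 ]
A + B =
[        1         4 ]
[        3         0 ]

Matrix addition is elementwise: (A+B)[i][j] = A[i][j] + B[i][j].
  (A+B)[0][0] = (0) + (1) = 1
  (A+B)[0][1] = (5) + (-1) = 4
  (A+B)[1][0] = (1) + (2) = 3
  (A+B)[1][1] = (-3) + (3) = 0
A + B =
[        1         4 ]
[        3         0 ]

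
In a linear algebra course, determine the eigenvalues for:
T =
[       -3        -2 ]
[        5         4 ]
λ = -1, 2

Solve det(T - λI) = 0. For a 2×2 matrix the characteristic equation is λ² - (trace)λ + det = 0.
trace(T) = a + d = -3 + 4 = 1.
det(T) = a*d - b*c = (-3)*(4) - (-2)*(5) = -12 + 10 = -2.
Characteristic equation: λ² - (1)λ + (-2) = 0.
Discriminant = (1)² - 4*(-2) = 1 + 8 = 9.
λ = (1 ± √9) / 2 = (1 ± 3) / 2 = -1, 2.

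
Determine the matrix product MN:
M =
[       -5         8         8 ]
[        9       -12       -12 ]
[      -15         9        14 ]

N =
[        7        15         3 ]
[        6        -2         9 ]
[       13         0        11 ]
MN =
[      117       -91       145 ]
[     -165       159      -213 ]
[      131      -243       190 ]

Matrix multiplication: (MN)[i][j] = sum over k of M[i][k] * N[k][j].
  (MN)[0][0] = (-5)*(7) + (8)*(6) + (8)*(13) = 117
  (MN)[0][1] = (-5)*(15) + (8)*(-2) + (8)*(0) = -91
  (MN)[0][2] = (-5)*(3) + (8)*(9) + (8)*(11) = 145
  (MN)[1][0] = (9)*(7) + (-12)*(6) + (-12)*(13) = -165
  (MN)[1][1] = (9)*(15) + (-12)*(-2) + (-12)*(0) = 159
  (MN)[1][2] = (9)*(3) + (-12)*(9) + (-12)*(11) = -213
  (MN)[2][0] = (-15)*(7) + (9)*(6) + (14)*(13) = 131
  (MN)[2][1] = (-15)*(15) + (9)*(-2) + (14)*(0) = -243
  (MN)[2][2] = (-15)*(3) + (9)*(9) + (14)*(11) = 190
MN =
[      117       -91       145 ]
[     -165       159      -213 ]
[      131      -243       190 ]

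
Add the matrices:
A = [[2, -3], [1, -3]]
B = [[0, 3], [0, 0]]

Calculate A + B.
[[2, 0], [1, -3]]

Add corresponding elements:
(2)+(0)=2
(-3)+(3)=0
(1)+(0)=1
(-3)+(0)=-3
A + B = [[2, 0], [1, -3]]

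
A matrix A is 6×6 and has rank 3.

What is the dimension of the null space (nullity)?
3

The rank-nullity theorem for an m×n matrix states:
rank(A) + nullity(A) = n (the number of columns).
Here n = 6 and rank(A) = 3, so nullity(A) = 6 - 3 = 3.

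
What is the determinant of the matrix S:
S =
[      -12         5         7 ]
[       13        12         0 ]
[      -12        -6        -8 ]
det(S) = 2134

Expand along row 0 (cofactor expansion): det(S) = a*(e*i - f*h) - b*(d*i - f*g) + c*(d*h - e*g), where the 3×3 is [[a, b, c], [d, e, f], [g, h, i]].
Minor M_00 = (12)*(-8) - (0)*(-6) = -96 - 0 = -96.
Minor M_01 = (13)*(-8) - (0)*(-12) = -104 - 0 = -104.
Minor M_02 = (13)*(-6) - (12)*(-12) = -78 + 144 = 66.
det(S) = (-12)*(-96) - (5)*(-104) + (7)*(66) = 1152 + 520 + 462 = 2134.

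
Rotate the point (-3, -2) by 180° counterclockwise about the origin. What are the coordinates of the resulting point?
(3, 2)

Rotation matrix R(θ) = [[cos θ, -sin θ], [sin θ, cos θ]]; for θ = 180°:
R = [[-1, 0], [0, -1]]
Result: R × [-3, -2]ᵀ = [-1·-3 + (0)·-2, 0·-3 + (-1)·-2]ᵀ = (3, 2)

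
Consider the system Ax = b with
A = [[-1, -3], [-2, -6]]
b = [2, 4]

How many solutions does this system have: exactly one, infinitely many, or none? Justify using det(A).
Infinitely many solutions

det(A) = (-1)*(-6) - (-3)*(-2) = 0, so A is singular (column 2 is 3 times column 1).
b = [2, 4] = -2 * column 1 of A, so b lies in the column space of A.
A singular matrix whose right-hand side is in its column space gives a 1-parameter family of solutions — infinitely many.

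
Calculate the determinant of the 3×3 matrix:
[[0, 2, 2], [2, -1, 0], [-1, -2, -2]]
-2

Expansion along first row:
det = 0·det([[-1,0],[-2,-2]]) - 2·det([[2,0],[-1,-2]]) + 2·det([[2,-1],[-1,-2]])
    = 0·(-1·-2 - 0·-2) - 2·(2·-2 - 0·-1) + 2·(2·-2 - -1·-1)
    = 0·2 - 2·-4 + 2·-5
    = 0 + 8 + -10 = -2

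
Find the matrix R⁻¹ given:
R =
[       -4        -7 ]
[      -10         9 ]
det(R) = -106
R⁻¹ =
[   -9/106    -7/106 ]
[    -5/53      2/53 ]

For a 2×2 matrix R = [[a, b], [c, d]] with det(R) ≠ 0, R⁻¹ = (1/det(R)) * [[d, -b], [-c, a]].
det(R) = (-4)*(9) - (-7)*(-10) = -36 - 70 = -106.
R⁻¹ = (1/-106) * [[9, 7], [10, -4]].
Dividing each entry by -106 and reducing:
R⁻¹ =
[   -9/106    -7/106 ]
[    -5/53      2/53 ]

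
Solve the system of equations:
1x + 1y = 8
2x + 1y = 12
x = 4, y = 4

Use elimination (row reduction):
Equation 1: 1x + 1y = 8.
Equation 2: 2x + 1y = 12.
Multiply Eq1 by 2 and Eq2 by 1: 2x + 2y = 16;  2x + 1y = 12.
Subtract: (-1)y = -4, so y = 4.
Back-substitute into Eq1: 1x + 1*(4) = 8, so x = 4.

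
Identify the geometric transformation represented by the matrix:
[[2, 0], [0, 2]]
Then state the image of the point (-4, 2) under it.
uniform scaling by factor 2; image of (-4, 2) is (-8, 4)

This is a diagonal matrix with equal entries 2, so it scales both axes by the same factor 2.
The matrix [[2, 0], [0, 2]] represents: uniform scaling by factor 2.
Applying it to (-4, 2): [2·-4 + 0·2, 0·-4 + 2·2] = (-8, 4).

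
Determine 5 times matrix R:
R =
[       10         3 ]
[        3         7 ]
5R =
[       50        15 ]
[       15        35 ]

Scalar multiplication is elementwise: (5R)[i][j] = 5 * R[i][j].
  (5R)[0][0] = 5 * (10) = 50
  (5R)[0][1] = 5 * (3) = 15
  (5R)[1][0] = 5 * (3) = 15
  (5R)[1][1] = 5 * (7) = 35
5R =
[       50        15 ]
[       15        35 ]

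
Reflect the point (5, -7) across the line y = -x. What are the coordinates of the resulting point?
(7, -5)

Reflection across line y = -x: (5, -7) → (7, -5)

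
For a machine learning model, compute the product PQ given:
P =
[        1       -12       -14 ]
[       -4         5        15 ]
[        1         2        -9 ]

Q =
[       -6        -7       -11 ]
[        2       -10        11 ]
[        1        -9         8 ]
PQ =
[      -44       239      -255 ]
[       49      -157       219 ]
[      -11        54       -61 ]

Matrix multiplication: (PQ)[i][j] = sum over k of P[i][k] * Q[k][j].
  (PQ)[0][0] = (1)*(-6) + (-12)*(2) + (-14)*(1) = -44
  (PQ)[0][1] = (1)*(-7) + (-12)*(-10) + (-14)*(-9) = 239
  (PQ)[0][2] = (1)*(-11) + (-12)*(11) + (-14)*(8) = -255
  (PQ)[1][0] = (-4)*(-6) + (5)*(2) + (15)*(1) = 49
  (PQ)[1][1] = (-4)*(-7) + (5)*(-10) + (15)*(-9) = -157
  (PQ)[1][2] = (-4)*(-11) + (5)*(11) + (15)*(8) = 219
  (PQ)[2][0] = (1)*(-6) + (2)*(2) + (-9)*(1) = -11
  (PQ)[2][1] = (1)*(-7) + (2)*(-10) + (-9)*(-9) = 54
  (PQ)[2][2] = (1)*(-11) + (2)*(11) + (-9)*(8) = -61
PQ =
[      -44       239      -255 ]
[       49      -157       219 ]
[      -11        54       -61 ]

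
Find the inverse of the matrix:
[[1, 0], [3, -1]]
[[1, 0], [3, -1]]

For [[a,b],[c,d]], inverse = (1/det)·[[d,-b],[-c,a]]
det = 1·-1 - 0·3 = -1
Inverse = (1/-1)·[[-1, 0], [-3, 1]]
        = [[1, 0], [3, -1]]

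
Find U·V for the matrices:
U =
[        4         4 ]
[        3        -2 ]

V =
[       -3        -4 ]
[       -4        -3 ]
UV =
[      -28       -28 ]
[       -1        -6 ]

Matrix multiplication: (UV)[i][j] = sum over k of U[i][k] * V[k][j].
  (UV)[0][0] = (4)*(-3) + (4)*(-4) = -28
  (UV)[0][1] = (4)*(-4) + (4)*(-3) = -28
  (UV)[1][0] = (3)*(-3) + (-2)*(-4) = -1
  (UV)[1][1] = (3)*(-4) + (-2)*(-3) = -6
UV =
[      -28       -28 ]
[       -1        -6 ]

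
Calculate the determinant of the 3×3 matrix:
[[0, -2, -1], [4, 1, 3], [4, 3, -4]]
-64

Expansion along first row:
det = 0·det([[1,3],[3,-4]]) - -2·det([[4,3],[4,-4]]) + -1·det([[4,1],[4,3]])
    = 0·(1·-4 - 3·3) - -2·(4·-4 - 3·4) + -1·(4·3 - 1·4)
    = 0·-13 - -2·-28 + -1·8
    = 0 + -56 + -8 = -64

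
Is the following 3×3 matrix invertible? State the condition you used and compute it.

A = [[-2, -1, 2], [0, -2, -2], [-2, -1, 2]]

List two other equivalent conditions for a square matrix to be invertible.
No, not invertible; det(A) = 0 (two rows are equal, so the rows are linearly dependent). Equivalent conditions (failing for this A): rank(A) < 3; Ax = 0 has non-trivial solutions; 0 is an eigenvalue; the columns are linearly dependent.

To check invertibility, compute det(A).
In this matrix, row 0 and the last row are identical, so one row is a scalar multiple of another and the rows are linearly dependent.
A matrix with linearly dependent rows has det = 0 and is not invertible.
Equivalent failed conditions:
- rank(A) < 3.
- Ax = 0 has non-trivial solutions.
- 0 is an eigenvalue.
- The columns are linearly dependent.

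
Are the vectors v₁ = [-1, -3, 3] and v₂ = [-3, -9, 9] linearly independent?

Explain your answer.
No, linearly dependent (v₂ = 3·v₁)

Check whether there is a scalar k with v₂ = k·v₁.
Comparing components, k = 3 satisfies 3·[-1, -3, 3] = [-3, -9, 9].
Since v₂ is a scalar multiple of v₁, the two vectors are linearly dependent.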